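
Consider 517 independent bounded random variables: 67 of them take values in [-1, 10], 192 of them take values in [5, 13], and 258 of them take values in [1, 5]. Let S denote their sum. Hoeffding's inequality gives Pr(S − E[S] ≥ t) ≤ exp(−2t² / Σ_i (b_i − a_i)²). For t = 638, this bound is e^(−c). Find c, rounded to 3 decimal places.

Σ(b_i − a_i)² = 67·11² + 192·8² + 258·4² = 24523.
c = 2t² / 24523 = 2·638² / 24523 = 33.1969.

33.197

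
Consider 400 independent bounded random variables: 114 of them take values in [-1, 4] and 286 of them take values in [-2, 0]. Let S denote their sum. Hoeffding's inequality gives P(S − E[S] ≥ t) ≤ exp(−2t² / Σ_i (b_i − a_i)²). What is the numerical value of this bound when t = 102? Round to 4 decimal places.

Σ(b_i − a_i)² = 114·5² + 286·2² = 3994.
Exponent = 2·102² / 3994 = 5.20981.
Bound = exp(−5.20981) = 0.00546.

0.0055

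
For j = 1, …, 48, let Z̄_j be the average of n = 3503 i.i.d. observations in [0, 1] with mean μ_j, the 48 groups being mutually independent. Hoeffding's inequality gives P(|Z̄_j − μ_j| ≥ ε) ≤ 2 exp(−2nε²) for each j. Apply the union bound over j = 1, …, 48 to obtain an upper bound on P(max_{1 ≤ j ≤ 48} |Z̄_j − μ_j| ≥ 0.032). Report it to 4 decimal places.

0.0735

Per-experiment Hoeffding bound: 2·exp(−2·3503·0.032²) = 2·exp(−7.17414) = 0.0015323.
Union bound over 48 events: 48·0.0015323 = 0.07355.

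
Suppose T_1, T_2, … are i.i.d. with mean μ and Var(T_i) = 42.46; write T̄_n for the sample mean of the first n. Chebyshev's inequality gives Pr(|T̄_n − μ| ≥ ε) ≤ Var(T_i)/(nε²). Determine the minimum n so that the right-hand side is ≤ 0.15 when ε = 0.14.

14443

Require 42.46/(n·0.14²) ≤ 0.15, i.e. n ≥ 42.46/(0.15·0.14²) = 14442.177.
The smallest integer n is 14443.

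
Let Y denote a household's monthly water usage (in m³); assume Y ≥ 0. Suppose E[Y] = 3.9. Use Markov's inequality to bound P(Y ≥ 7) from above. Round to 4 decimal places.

Markov's inequality: for a non-negative random variable, P(Y ≥ a) ≤ E[Y]/a.
Here E[Y] = 3.9 and a = 7, so the bound is 3.9/7 = 0.5571.

0.5571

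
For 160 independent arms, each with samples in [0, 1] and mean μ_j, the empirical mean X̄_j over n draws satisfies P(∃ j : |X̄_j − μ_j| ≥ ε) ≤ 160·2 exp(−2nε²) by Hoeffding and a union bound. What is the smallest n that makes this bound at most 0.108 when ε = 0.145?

Need 2·160·exp(−2nε²) ≤ 0.108, i.e. exp(−2nε²) ≤ 0.108/320.
So 2nε² ≥ ln(320/0.108) = 7.993945.
Hence n ≥ 7.993945/(2·0.145²) = 190.106.
The smallest integer n is 191.

191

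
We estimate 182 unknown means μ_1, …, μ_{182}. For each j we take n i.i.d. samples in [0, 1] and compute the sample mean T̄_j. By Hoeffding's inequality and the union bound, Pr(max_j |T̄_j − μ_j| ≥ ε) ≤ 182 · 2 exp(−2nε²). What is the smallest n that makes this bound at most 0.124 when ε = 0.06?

Need 2·182·exp(−2nε²) ≤ 0.124, i.e. exp(−2nε²) ≤ 0.124/364.
So 2nε² ≥ ln(364/0.124) = 7.984628.
Hence n ≥ 7.984628/(2·0.06²) = 1108.976.
The smallest integer n is 1109.

1109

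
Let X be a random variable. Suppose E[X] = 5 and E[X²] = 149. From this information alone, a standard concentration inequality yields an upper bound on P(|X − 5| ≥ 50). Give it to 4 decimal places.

0.0496

The first two moments determine the variance, so Chebyshev's inequality is the sharpest standard bound available.
Var(X) = E[X²] − (E[X])² = 149 − 25 = 124.
Chebyshev's inequality: P(|X − μ| ≥ t) ≤ Var(X)/t² = 124/2500 = 0.0496.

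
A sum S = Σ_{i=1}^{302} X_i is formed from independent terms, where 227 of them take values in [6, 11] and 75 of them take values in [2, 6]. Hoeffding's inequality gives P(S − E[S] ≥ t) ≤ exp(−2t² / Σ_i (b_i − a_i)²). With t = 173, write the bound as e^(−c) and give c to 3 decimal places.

8.707

Σ(b_i − a_i)² = 227·5² + 75·4² = 6875.
c = 2t² / 6875 = 2·173² / 6875 = 8.7066.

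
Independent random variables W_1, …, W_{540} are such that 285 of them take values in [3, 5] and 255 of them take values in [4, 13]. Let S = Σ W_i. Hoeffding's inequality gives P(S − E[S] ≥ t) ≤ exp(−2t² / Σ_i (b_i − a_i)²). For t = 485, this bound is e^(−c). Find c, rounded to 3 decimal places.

21.585

Σ(b_i − a_i)² = 285·2² + 255·9² = 21795.
c = 2t² / 21795 = 2·485² / 21795 = 21.5852.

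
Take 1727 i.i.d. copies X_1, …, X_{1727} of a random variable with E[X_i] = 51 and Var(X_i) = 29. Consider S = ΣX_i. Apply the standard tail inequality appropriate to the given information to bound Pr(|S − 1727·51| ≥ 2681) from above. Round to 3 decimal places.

0.007

With mean and variance of each term known, Chebyshev's inequality bounds the deviation of the sum (or sample mean).
Var(S) = n·Var(X_i) = 1727·29 = 50083.
Chebyshev: Pr(|S − 1727·51| ≥ 2681) ≤ Var(S)/2681² = 50083/7187761 = 0.0070.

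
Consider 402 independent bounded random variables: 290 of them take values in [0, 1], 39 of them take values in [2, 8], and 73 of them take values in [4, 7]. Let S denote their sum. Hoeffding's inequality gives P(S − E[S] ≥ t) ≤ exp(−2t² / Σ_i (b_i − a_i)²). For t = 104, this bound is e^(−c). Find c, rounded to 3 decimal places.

9.201

Σ(b_i − a_i)² = 290·1² + 39·6² + 73·3² = 2351.
c = 2t² / 2351 = 2·104² / 2351 = 9.2012.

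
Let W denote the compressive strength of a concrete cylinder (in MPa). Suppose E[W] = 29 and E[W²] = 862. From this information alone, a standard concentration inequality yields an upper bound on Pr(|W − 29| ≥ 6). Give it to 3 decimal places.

0.583

The first two moments determine the variance, so Chebyshev's inequality is the sharpest standard bound available.
Var(W) = E[W²] − (E[W])² = 862 − 841 = 21.
Chebyshev's inequality: Pr(|W − μ| ≥ t) ≤ Var(W)/t² = 21/36 = 0.5833.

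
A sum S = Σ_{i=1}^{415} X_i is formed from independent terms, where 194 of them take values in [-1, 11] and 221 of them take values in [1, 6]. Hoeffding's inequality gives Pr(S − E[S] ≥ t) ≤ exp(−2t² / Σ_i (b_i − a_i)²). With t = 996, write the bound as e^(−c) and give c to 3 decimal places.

59.294

Σ(b_i − a_i)² = 194·12² + 221·5² = 33461.
c = 2t² / 33461 = 2·996² / 33461 = 59.2939.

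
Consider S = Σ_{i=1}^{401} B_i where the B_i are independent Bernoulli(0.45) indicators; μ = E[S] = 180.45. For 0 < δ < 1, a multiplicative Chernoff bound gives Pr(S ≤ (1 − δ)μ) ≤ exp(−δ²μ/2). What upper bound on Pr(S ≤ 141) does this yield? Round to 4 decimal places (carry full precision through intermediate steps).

0.0134

Write 141 = (1 − δ)μ, so δ = 1 − 141/180.45 = 0.2186201…
Then the exponent is δ²μ/2 = (μ − 141)²/(2μ) = 4.312282.
Bound = exp(−4.312282) = 0.01340.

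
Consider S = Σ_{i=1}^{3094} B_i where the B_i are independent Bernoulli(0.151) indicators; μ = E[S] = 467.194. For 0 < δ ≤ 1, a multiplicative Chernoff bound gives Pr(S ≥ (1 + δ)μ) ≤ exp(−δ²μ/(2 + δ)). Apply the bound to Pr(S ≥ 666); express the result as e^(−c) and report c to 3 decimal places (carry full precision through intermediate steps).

34.878

Write 666 = (1 + δ)μ, so δ = 666/467.194 − 1 = 0.425532…
Then the exponent is δ²μ/(2 + δ) = (666 − μ)² / (μ·(2 + δ)) = 34.878252.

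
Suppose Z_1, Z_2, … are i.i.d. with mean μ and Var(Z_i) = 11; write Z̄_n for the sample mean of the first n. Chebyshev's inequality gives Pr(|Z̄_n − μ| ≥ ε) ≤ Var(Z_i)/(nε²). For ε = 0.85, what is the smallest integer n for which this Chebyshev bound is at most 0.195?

Require 11/(n·0.85²) ≤ 0.195, i.e. n ≥ 11/(0.195·0.85²) = 78.076.
The smallest integer n is 79.

79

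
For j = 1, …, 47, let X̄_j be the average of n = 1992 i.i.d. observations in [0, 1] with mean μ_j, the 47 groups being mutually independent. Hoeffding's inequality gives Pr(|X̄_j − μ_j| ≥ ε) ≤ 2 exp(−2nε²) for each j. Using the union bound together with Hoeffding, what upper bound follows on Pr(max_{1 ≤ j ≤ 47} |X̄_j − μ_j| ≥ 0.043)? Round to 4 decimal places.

Per-experiment Hoeffding bound: 2·exp(−2·1992·0.043²) = 2·exp(−7.36642) = 0.0012643.
Union bound over 47 events: 47·0.0012643 = 0.05942.

0.0594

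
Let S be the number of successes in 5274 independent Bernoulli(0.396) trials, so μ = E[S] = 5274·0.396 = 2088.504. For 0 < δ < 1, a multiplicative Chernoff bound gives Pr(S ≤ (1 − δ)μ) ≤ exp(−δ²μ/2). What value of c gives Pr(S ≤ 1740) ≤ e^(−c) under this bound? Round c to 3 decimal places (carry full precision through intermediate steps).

Write 1740 = (1 − δ)μ, so δ = 1 − 1740/2088.504 = 0.1668678…
Then the exponent is δ²μ/2 = (μ − 1740)²/(2μ) = 29.077042.

29.077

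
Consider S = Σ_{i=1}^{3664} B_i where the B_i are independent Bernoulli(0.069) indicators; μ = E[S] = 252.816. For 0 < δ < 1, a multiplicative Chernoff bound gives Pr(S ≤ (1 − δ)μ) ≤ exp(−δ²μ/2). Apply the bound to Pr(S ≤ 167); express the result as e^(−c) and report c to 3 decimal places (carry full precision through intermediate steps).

14.565

Write 167 = (1 − δ)μ, so δ = 1 − 167/252.816 = 0.3394405…
Then the exponent is δ²μ/2 = (μ − 167)²/(2μ) = 14.564715.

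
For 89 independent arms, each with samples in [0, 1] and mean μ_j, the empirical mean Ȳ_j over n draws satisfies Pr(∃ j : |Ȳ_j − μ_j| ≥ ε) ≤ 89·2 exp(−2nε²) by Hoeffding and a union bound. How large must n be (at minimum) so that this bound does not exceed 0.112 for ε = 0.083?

535

Need 2·89·exp(−2nε²) ≤ 0.112, i.e. exp(−2nε²) ≤ 0.112/178.
So 2nε² ≥ ln(178/0.112) = 7.371040.
Hence n ≥ 7.371040/(2·0.083²) = 534.986.
The smallest integer n is 535.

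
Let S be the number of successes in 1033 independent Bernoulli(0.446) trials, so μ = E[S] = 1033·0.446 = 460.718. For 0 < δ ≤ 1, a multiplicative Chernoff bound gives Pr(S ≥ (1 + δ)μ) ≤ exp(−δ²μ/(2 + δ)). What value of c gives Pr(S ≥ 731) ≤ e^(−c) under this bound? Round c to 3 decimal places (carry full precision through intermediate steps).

61.300

Write 731 = (1 + δ)μ, so δ = 731/460.718 − 1 = 0.5866539…
Then the exponent is δ²μ/(2 + δ) = (731 − μ)² / (μ·(2 + δ)) = 61.300039.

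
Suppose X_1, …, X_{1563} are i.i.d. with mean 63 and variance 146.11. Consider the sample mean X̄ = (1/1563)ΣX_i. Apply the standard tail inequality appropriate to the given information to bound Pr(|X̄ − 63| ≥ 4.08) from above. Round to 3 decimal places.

With mean and variance of each term known, Chebyshev's inequality bounds the deviation of the sum (or sample mean).
Var(X̄) = Var(X_i)/n = 146.11/1563 = 0.09348.
Chebyshev: Pr(|X̄ − 63| ≥ 4.08) ≤ Var(X̄)/(4.08)² = 146.11/(1563·4.08²) = 0.0056.

0.006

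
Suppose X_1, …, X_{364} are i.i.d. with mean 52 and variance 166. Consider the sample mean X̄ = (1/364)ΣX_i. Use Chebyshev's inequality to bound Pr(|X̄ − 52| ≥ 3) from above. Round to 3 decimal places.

Var(X̄) = Var(X_i)/n = 166/364 = 0.45604.
Chebyshev: Pr(|X̄ − 52| ≥ 3) ≤ Var(X̄)/(3)² = 166/(364·3²) = 0.0507.

0.051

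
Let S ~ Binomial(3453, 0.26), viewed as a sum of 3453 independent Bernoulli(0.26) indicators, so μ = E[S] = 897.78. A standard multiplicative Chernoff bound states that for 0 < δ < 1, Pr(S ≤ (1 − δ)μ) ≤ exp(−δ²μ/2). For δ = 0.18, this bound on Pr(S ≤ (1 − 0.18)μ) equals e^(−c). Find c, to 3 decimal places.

14.544

c = δ²μ/2 = 0.18²·897.78/2 = 14.5440.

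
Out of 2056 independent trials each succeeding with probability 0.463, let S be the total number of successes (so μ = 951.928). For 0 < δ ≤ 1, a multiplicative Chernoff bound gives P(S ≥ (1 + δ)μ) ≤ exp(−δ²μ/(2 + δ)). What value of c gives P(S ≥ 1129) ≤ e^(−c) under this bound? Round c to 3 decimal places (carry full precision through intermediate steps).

Write 1129 = (1 + δ)μ, so δ = 1129/951.928 − 1 = 0.1860141…
Then the exponent is δ²μ/(2 + δ) = (1129 − μ)² / (μ·(2 + δ)) = 15.067553.

15.068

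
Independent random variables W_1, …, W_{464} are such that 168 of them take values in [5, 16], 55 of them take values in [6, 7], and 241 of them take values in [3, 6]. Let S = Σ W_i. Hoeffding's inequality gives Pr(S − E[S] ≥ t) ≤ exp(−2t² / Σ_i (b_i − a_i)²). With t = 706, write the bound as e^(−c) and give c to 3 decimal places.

44.203

Σ(b_i − a_i)² = 168·11² + 55·1² + 241·3² = 22552.
c = 2t² / 22552 = 2·706² / 22552 = 44.2033.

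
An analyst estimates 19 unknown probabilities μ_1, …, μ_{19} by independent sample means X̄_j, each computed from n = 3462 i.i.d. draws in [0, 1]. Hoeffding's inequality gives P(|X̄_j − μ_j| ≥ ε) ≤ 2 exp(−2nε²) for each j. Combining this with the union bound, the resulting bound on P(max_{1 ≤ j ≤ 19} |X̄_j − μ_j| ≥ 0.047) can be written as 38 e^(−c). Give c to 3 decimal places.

15.295

Union bound over the 19 events: P(max_{1 ≤ j ≤ 19} |X̄_j − μ_j| ≥ 0.047) ≤ 19·2·exp(−2nε²) = 38 exp(−2·3462·0.047²).
So c = 2·3462·0.047² = 15.2951.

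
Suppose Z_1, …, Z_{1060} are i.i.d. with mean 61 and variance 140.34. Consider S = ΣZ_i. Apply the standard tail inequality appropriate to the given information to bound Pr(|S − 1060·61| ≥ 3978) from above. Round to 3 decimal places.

0.009

With mean and variance of each term known, Chebyshev's inequality bounds the deviation of the sum (or sample mean).
Var(S) = n·Var(Z_i) = 1060·140.34 = 148760.4.
Chebyshev: Pr(|S − 1060·61| ≥ 3978) ≤ Var(S)/3978² = 148760.4/15824484 = 0.0094.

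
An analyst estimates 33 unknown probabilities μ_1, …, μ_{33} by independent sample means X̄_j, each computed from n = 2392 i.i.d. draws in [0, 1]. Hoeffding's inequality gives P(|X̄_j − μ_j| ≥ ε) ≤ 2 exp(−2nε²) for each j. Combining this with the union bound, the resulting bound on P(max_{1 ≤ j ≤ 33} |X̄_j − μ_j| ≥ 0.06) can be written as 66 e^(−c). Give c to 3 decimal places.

Union bound over the 33 events: P(max_{1 ≤ j ≤ 33} |X̄_j − μ_j| ≥ 0.06) ≤ 33·2·exp(−2nε²) = 66 exp(−2·2392·0.06²).
So c = 2·2392·0.06² = 17.2224.

17.222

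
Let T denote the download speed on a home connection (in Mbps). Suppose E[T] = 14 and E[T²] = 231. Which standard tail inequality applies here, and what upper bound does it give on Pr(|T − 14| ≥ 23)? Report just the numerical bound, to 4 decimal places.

The first two moments determine the variance, so Chebyshev's inequality is the sharpest standard bound available.
Var(T) = E[T²] − (E[T])² = 231 − 196 = 35.
Chebyshev's inequality: Pr(|T − μ| ≥ t) ≤ Var(T)/t² = 35/529 = 0.0662.

0.0662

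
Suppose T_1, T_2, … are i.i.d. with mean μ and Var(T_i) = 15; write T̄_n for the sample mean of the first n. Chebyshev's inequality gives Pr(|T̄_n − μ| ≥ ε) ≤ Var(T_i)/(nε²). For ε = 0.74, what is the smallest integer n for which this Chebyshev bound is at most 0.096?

Require 15/(n·0.74²) ≤ 0.096, i.e. n ≥ 15/(0.096·0.74²) = 285.336.
The smallest integer n is 286.

286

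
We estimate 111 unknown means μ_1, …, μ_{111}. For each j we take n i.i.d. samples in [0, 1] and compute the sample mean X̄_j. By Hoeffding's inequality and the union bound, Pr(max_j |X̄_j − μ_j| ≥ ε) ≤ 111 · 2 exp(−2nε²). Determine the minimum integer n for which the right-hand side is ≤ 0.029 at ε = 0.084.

634

Need 2·111·exp(−2nε²) ≤ 0.029, i.e. exp(−2nε²) ≤ 0.029/222.
So 2nε² ≥ ln(222/0.029) = 8.943137.
Hence n ≥ 8.943137/(2·0.084²) = 633.726.
The smallest integer n is 634.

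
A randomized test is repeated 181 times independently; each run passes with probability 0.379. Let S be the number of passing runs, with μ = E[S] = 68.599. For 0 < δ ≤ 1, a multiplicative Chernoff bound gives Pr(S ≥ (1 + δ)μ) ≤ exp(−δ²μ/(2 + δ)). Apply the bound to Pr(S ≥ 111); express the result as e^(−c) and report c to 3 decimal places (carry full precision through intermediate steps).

Write 111 = (1 + δ)μ, so δ = 111/68.599 − 1 = 0.6180994…
Then the exponent is δ²μ/(2 + δ) = (111 − μ)² / (μ·(2 + δ)) = 10.010327.

10.010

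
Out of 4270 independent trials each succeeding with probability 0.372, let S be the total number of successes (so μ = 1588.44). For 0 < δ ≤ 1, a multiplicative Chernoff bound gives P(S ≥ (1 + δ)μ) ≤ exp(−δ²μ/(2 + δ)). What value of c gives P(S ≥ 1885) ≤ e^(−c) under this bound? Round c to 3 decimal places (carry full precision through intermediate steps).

25.320

Write 1885 = (1 + δ)μ, so δ = 1885/1588.44 − 1 = 0.1866989…
Then the exponent is δ²μ/(2 + δ) = (1885 − μ)² / (μ·(2 + δ)) = 25.320096.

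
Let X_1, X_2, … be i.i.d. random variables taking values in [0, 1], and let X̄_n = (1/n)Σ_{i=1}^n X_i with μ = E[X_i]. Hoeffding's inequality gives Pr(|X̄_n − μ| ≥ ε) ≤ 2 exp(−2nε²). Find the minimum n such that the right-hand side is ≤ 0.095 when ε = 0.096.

166

Require 2·exp(−2nε²) ≤ 0.095, i.e. 2nε² ≥ ln(2/0.095) = 3.047026.
So n ≥ 3.047026 / (2·0.096²) = 165.312.
The smallest integer n is 166.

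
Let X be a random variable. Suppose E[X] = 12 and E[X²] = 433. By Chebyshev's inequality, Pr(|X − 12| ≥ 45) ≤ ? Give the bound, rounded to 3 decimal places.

0.143

Var(X) = E[X²] − (E[X])² = 433 − 144 = 289.
Chebyshev's inequality: Pr(|X − μ| ≥ t) ≤ Var(X)/t² = 289/2025 = 0.1427.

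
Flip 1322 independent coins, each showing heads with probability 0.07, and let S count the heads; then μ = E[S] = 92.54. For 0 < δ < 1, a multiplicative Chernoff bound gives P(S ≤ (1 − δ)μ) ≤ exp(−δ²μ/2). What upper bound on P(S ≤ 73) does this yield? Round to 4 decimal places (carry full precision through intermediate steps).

0.1271

Write 73 = (1 − δ)μ, so δ = 1 − 73/92.54 = 0.2111519…
Then the exponent is δ²μ/2 = (μ − 73)²/(2μ) = 2.062954.
Bound = exp(−2.062954) = 0.12708.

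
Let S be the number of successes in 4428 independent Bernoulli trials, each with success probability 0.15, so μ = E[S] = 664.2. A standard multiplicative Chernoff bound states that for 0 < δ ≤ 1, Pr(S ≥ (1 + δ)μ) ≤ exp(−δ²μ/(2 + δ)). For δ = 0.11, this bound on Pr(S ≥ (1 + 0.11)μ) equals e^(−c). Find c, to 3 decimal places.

3.809

c = δ²μ/(2 + δ) = 0.11²·664.2/(2 + 0.11) = 3.8089.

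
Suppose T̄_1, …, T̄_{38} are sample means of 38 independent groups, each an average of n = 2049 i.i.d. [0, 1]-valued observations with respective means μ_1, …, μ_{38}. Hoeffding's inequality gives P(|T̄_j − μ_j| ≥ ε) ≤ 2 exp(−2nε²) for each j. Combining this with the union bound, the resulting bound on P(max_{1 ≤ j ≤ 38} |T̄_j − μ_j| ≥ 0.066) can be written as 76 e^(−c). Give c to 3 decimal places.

Union bound over the 38 events: P(max_{1 ≤ j ≤ 38} |T̄_j − μ_j| ≥ 0.066) ≤ 38·2·exp(−2nε²) = 76 exp(−2·2049·0.066²).
So c = 2·2049·0.066² = 17.8509.

17.851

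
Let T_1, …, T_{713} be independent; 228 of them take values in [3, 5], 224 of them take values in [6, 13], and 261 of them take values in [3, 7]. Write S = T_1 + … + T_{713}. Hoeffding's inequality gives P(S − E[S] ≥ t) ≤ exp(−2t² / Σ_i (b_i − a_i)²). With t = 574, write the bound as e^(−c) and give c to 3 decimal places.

41.020

Σ(b_i − a_i)² = 228·2² + 224·7² + 261·4² = 16064.
c = 2t² / 16064 = 2·574² / 16064 = 41.0204.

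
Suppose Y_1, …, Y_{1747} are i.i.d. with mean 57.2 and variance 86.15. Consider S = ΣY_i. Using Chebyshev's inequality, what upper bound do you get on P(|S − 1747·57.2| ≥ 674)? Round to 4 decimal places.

0.3313

Var(S) = n·Var(Y_i) = 1747·86.15 = 150504.05.
Chebyshev: P(|S − 1747·57.2| ≥ 674) ≤ Var(S)/674² = 150504.05/454276 = 0.3313.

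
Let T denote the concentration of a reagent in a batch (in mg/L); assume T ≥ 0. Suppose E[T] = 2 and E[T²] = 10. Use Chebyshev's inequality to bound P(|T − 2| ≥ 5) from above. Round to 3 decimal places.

Var(T) = E[T²] − (E[T])² = 10 − 4 = 6.
Chebyshev's inequality: P(|T − μ| ≥ t) ≤ Var(T)/t² = 6/25 = 0.2400.

0.240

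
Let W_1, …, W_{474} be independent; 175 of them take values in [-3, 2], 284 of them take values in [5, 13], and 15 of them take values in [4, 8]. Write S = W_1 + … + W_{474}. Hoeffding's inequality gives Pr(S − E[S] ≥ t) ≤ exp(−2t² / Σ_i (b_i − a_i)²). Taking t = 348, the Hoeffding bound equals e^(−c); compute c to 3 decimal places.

10.627

Σ(b_i − a_i)² = 175·5² + 284·8² + 15·4² = 22791.
c = 2t² / 22791 = 2·348² / 22791 = 10.6274.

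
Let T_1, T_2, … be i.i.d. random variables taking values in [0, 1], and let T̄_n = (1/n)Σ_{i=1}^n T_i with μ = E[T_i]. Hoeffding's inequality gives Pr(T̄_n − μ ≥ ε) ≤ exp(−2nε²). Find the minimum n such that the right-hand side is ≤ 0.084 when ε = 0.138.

66

Require exp(−2nε²) ≤ 0.084, i.e. 2nε² ≥ ln(1/0.084) = 2.476938.
So n ≥ 2.476938 / (2·0.138²) = 65.032.
The smallest integer n is 66.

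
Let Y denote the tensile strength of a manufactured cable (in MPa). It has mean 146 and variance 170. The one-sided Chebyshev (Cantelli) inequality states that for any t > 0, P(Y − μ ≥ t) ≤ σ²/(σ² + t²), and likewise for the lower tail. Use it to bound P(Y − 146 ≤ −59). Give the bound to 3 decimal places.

0.047

Here σ² = 170 and t = 59, so σ² + t² = 3651.
Cantelli's bound: 170/3651 = 0.0466.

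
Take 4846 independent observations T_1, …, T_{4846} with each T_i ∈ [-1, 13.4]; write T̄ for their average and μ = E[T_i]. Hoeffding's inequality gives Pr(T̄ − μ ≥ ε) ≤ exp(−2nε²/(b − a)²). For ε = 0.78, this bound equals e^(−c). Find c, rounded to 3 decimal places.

c = 2nε²/(b − a)² = 2·4846·0.78² / 14.4² = 28.4366.

28.437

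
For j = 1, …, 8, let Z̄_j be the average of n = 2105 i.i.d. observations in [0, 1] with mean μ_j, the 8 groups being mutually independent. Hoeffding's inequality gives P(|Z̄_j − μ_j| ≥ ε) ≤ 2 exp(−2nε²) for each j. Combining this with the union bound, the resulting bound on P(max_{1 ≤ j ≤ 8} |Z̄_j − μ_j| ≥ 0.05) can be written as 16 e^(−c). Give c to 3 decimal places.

10.525

Union bound over the 8 events: P(max_{1 ≤ j ≤ 8} |Z̄_j − μ_j| ≥ 0.05) ≤ 8·2·exp(−2nε²) = 16 exp(−2·2105·0.05²).
So c = 2·2105·0.05² = 10.5250.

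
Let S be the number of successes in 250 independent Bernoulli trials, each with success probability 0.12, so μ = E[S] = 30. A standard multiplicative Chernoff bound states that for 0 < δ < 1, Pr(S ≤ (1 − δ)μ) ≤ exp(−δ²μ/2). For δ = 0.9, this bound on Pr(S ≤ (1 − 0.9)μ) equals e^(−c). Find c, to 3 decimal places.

c = δ²μ/2 = 0.9²·30/2 = 12.1500.

12.150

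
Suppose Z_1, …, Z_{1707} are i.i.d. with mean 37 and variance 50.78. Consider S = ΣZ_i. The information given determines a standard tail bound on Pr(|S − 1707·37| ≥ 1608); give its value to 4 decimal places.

With mean and variance of each term known, Chebyshev's inequality bounds the deviation of the sum (or sample mean).
Var(S) = n·Var(Z_i) = 1707·50.78 = 86681.46.
Chebyshev: Pr(|S − 1707·37| ≥ 1608) ≤ Var(S)/1608² = 86681.46/2585664 = 0.0335.

0.0335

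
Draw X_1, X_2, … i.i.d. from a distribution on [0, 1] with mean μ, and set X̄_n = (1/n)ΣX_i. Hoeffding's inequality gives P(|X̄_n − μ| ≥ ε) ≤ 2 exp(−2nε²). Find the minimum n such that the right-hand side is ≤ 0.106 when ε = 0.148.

68

Require 2·exp(−2nε²) ≤ 0.106, i.e. 2nε² ≥ ln(2/0.106) = 2.937463.
So n ≥ 2.937463 / (2·0.148²) = 67.053.
The smallest integer n is 68.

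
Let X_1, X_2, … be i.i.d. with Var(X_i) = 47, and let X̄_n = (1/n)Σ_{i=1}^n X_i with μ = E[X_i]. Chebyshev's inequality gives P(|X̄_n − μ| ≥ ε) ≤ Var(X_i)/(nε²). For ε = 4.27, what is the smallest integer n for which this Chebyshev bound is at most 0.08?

Require 47/(n·4.27²) ≤ 0.08, i.e. n ≥ 47/(0.08·4.27²) = 32.222.
The smallest integer n is 33.

33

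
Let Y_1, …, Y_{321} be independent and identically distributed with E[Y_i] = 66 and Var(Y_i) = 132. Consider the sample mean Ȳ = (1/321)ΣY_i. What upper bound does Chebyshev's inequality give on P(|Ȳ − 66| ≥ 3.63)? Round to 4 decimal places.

Var(Ȳ) = Var(Y_i)/n = 132/321 = 0.41121.
Chebyshev: P(|Ȳ − 66| ≥ 3.63) ≤ Var(Ȳ)/(3.63)² = 132/(321·3.63²) = 0.0312.

0.0312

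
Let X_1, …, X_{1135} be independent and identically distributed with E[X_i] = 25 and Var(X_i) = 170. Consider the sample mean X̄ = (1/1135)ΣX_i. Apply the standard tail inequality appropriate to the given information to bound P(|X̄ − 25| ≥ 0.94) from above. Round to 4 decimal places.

0.1695

With mean and variance of each term known, Chebyshev's inequality bounds the deviation of the sum (or sample mean).
Var(X̄) = Var(X_i)/n = 170/1135 = 0.14978.
Chebyshev: P(|X̄ − 25| ≥ 0.94) ≤ Var(X̄)/(0.94)² = 170/(1135·0.94²) = 0.1695.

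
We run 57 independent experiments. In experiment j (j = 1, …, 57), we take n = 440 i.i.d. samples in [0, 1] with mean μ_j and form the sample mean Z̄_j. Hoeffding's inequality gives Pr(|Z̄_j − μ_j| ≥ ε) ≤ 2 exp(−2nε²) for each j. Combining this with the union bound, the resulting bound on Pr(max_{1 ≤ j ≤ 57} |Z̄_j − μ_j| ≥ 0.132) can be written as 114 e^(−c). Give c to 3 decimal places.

15.333

Union bound over the 57 events: Pr(max_{1 ≤ j ≤ 57} |Z̄_j − μ_j| ≥ 0.132) ≤ 57·2·exp(−2nε²) = 114 exp(−2·440·0.132²).
So c = 2·440·0.132² = 15.3331.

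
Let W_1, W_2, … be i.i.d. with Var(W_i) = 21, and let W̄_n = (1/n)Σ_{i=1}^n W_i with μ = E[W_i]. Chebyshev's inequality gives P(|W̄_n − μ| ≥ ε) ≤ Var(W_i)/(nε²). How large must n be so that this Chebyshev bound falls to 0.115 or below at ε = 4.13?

Require 21/(n·4.13²) ≤ 0.115, i.e. n ≥ 21/(0.115·4.13²) = 10.706.
The smallest integer n is 11.

11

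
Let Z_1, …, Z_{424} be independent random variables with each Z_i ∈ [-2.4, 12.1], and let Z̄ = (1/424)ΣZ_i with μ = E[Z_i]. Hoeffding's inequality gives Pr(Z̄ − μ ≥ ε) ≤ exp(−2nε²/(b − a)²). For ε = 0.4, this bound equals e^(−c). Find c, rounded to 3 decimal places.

c = 2nε²/(b − a)² = 2·424·0.4² / 14.5² = 0.6453.

0.645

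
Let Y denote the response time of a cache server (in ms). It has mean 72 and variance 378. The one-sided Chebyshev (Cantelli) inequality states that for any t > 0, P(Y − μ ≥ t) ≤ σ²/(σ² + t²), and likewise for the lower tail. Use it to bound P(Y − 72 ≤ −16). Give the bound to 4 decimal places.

Here σ² = 378 and t = 16, so σ² + t² = 634.
Cantelli's bound: 378/634 = 0.5962.

0.5962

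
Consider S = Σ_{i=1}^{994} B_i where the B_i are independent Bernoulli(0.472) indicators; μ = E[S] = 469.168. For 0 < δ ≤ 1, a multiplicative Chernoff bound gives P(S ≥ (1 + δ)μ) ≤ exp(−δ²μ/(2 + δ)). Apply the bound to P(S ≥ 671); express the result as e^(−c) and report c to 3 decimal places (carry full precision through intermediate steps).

35.728

Write 671 = (1 + δ)μ, so δ = 671/469.168 − 1 = 0.4301913…
Then the exponent is δ²μ/(2 + δ) = (671 − μ)² / (μ·(2 + δ)) = 35.728205.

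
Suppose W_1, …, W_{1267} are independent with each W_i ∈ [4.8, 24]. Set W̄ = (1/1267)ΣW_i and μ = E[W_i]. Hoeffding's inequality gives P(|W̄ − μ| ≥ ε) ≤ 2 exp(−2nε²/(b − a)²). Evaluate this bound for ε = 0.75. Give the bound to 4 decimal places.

Exponent: 2nε²/(b − a)² = 2·1267·0.75² / 19.2² = 3.86658.
Bound = 2·exp(−3.86658) = 0.04186.

0.0419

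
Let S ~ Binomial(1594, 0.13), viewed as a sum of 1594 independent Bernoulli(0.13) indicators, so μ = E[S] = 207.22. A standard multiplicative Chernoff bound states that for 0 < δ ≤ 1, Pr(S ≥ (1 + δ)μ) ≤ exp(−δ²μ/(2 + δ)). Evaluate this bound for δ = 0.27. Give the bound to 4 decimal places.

Exponent = δ²μ/(2 + δ) = 0.27²·207.22/2.27 = 6.6548.
Bound = exp(−6.6548) = 0.00129.

0.0013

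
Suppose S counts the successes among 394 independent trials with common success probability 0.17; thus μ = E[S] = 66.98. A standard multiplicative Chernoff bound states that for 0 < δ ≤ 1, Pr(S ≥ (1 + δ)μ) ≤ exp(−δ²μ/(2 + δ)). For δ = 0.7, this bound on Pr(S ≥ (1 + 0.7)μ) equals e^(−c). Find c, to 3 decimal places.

12.156

c = δ²μ/(2 + δ) = 0.7²·66.98/(2 + 0.7) = 12.1556.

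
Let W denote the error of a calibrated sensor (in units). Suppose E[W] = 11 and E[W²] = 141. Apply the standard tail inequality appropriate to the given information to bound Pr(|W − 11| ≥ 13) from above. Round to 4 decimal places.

The first two moments determine the variance, so Chebyshev's inequality is the sharpest standard bound available.
Var(W) = E[W²] − (E[W])² = 141 − 121 = 20.
Chebyshev's inequality: Pr(|W − μ| ≥ t) ≤ Var(W)/t² = 20/169 = 0.1183.

0.1183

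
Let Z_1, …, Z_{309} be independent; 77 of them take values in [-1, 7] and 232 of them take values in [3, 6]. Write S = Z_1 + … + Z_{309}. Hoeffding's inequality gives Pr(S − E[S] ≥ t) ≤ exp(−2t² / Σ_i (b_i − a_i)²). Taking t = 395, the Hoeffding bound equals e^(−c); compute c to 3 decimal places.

Σ(b_i − a_i)² = 77·8² + 232·3² = 7016.
c = 2t² / 7016 = 2·395² / 7016 = 44.4769.

44.477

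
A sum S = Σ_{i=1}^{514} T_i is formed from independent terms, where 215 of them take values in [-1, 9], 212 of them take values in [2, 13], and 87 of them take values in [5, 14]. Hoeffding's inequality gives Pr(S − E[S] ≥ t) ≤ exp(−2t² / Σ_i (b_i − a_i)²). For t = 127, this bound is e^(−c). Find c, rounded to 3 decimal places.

0.595

Σ(b_i − a_i)² = 215·10² + 212·11² + 87·9² = 54199.
c = 2t² / 54199 = 2·127² / 54199 = 0.5952.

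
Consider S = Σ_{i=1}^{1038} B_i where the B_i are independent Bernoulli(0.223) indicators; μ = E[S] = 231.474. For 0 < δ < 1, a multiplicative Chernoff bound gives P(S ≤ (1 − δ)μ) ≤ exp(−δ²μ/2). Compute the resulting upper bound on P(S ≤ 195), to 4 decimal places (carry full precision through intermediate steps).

Write 195 = (1 − δ)μ, so δ = 1 − 195/231.474 = 0.1575728…
Then the exponent is δ²μ/2 = (μ − 195)²/(2μ) = 2.873655.
Bound = exp(−2.873655) = 0.05649.

0.0565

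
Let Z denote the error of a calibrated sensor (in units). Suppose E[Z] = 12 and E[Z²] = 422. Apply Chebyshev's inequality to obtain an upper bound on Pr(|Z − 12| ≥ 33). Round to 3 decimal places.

0.255

Var(Z) = E[Z²] − (E[Z])² = 422 − 144 = 278.
Chebyshev's inequality: Pr(|Z − μ| ≥ t) ≤ Var(Z)/t² = 278/1089 = 0.2553.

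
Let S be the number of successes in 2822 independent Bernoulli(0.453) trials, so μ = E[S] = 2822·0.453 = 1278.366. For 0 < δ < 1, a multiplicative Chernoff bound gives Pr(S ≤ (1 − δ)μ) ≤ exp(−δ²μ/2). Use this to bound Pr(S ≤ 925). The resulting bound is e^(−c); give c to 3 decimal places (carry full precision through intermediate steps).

Write 925 = (1 − δ)μ, so δ = 1 − 925/1278.366 = 0.2764201…
Then the exponent is δ²μ/2 = (μ − 925)²/(2μ) = 48.838725.

48.839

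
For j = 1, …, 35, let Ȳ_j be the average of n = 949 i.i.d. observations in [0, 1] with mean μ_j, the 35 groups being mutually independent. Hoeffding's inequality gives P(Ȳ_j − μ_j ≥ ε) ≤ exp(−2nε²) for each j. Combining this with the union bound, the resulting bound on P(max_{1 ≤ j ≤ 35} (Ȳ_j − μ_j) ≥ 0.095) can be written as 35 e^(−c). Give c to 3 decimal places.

Union bound over the 35 events: P(max_{1 ≤ j ≤ 35} (Ȳ_j − μ_j) ≥ 0.095) ≤ 35·exp(−2nε²) = 35 exp(−2·949·0.095²).
So c = 2·949·0.095² = 17.1294.

17.129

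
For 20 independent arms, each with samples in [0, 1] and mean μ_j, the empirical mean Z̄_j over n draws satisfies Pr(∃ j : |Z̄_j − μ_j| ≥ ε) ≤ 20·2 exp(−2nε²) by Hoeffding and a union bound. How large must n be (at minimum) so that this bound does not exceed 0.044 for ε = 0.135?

187

Need 2·20·exp(−2nε²) ≤ 0.044, i.e. exp(−2nε²) ≤ 0.044/40.
So 2nε² ≥ ln(40/0.044) = 6.812445.
Hence n ≥ 6.812445/(2·0.135²) = 186.898.
The smallest integer n is 187.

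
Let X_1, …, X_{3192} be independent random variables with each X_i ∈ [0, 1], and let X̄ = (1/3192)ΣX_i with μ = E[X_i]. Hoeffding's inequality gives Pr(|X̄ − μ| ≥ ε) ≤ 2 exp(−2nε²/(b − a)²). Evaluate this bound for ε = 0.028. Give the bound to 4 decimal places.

0.0134

Exponent: 2nε²/(b − a)² = 2·3192·0.028² / 1² = 5.00506.
Bound = 2·exp(−5.00506) = 0.01341.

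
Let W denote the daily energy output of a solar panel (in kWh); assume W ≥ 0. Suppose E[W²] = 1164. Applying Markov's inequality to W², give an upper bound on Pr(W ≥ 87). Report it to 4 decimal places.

0.1538

Since W ≥ 0, the event {W ≥ 87} is the same as {W² ≥ 7569}.
Markov's inequality applied to W² gives Pr(W² ≥ 7569) ≤ E[W²]/7569 = 1164/7569 = 0.1538.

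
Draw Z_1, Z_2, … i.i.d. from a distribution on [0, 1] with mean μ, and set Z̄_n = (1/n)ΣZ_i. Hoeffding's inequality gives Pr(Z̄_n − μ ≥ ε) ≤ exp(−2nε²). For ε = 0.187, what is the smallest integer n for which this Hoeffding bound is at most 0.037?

48

Require exp(−2nε²) ≤ 0.037, i.e. 2nε² ≥ ln(1/0.037) = 3.296837.
So n ≥ 3.296837 / (2·0.187²) = 47.139.
The smallest integer n is 48.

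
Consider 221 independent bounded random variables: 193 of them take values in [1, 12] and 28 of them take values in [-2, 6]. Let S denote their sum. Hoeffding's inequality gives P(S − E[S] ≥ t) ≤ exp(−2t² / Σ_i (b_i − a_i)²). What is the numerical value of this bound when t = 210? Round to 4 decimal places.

Σ(b_i − a_i)² = 193·11² + 28·8² = 25145.
Exponent = 2·210² / 25145 = 3.50766.
Bound = exp(−3.50766) = 0.02997.

0.0300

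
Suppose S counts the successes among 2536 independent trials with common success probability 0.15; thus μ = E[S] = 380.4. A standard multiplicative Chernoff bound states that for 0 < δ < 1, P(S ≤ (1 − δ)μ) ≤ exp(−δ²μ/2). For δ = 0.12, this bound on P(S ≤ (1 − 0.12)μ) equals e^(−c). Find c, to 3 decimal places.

c = δ²μ/2 = 0.12²·380.4/2 = 2.7389.

2.739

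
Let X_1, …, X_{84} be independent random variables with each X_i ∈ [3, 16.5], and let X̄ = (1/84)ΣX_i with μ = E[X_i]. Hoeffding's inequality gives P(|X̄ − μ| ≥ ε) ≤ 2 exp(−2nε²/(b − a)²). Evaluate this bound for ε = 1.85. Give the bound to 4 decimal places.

0.0853

Exponent: 2nε²/(b − a)² = 2·84·1.85² / 13.5² = 3.15490.
Bound = 2·exp(−3.15490) = 0.08529.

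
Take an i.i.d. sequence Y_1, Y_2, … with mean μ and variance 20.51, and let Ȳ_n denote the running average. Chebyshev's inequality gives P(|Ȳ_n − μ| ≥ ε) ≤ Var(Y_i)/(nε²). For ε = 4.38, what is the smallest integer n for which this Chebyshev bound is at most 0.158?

7

Require 20.51/(n·4.38²) ≤ 0.158, i.e. n ≥ 20.51/(0.158·4.38²) = 6.766.
The smallest integer n is 7.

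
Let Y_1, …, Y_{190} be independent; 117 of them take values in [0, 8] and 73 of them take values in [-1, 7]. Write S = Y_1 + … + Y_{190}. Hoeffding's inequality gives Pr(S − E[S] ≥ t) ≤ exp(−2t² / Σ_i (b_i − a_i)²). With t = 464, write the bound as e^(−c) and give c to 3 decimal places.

35.411

Σ(b_i − a_i)² = 117·8² + 73·8² = 12160.
c = 2t² / 12160 = 2·464² / 12160 = 35.4105.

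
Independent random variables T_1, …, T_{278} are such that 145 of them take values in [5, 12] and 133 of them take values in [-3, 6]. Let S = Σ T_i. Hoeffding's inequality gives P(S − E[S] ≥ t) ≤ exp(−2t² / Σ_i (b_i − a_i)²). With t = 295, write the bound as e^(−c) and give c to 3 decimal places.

9.735

Σ(b_i − a_i)² = 145·7² + 133·9² = 17878.
c = 2t² / 17878 = 2·295² / 17878 = 9.7354.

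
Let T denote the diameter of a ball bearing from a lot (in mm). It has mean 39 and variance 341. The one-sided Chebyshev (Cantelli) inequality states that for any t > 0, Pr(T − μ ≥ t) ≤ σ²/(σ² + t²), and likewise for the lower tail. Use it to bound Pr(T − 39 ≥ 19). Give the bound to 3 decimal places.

Here σ² = 341 and t = 19, so σ² + t² = 702.
Cantelli's bound: 341/702 = 0.4858.

0.486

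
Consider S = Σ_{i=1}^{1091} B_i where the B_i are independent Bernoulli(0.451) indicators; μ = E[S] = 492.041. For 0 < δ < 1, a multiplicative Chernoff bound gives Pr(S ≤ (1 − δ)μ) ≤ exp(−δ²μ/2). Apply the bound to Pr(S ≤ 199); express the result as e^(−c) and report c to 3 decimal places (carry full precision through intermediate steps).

87.262

Write 199 = (1 − δ)μ, so δ = 1 − 199/492.041 = 0.5955622…
Then the exponent is δ²μ/2 = (μ − 199)²/(2μ) = 87.262065.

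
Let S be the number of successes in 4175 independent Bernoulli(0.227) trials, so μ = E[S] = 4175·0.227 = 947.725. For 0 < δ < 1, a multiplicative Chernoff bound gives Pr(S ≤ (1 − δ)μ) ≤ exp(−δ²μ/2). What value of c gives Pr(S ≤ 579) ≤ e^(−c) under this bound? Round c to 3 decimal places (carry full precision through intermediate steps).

Write 579 = (1 − δ)μ, so δ = 1 − 579/947.725 = 0.3890633…
Then the exponent is δ²μ/2 = (μ − 579)²/(2μ) = 71.728680.

71.729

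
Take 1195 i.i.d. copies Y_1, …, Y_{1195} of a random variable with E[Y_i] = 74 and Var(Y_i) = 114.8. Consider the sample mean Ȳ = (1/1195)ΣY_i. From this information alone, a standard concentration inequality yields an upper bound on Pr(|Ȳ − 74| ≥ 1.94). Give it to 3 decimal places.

With mean and variance of each term known, Chebyshev's inequality bounds the deviation of the sum (or sample mean).
Var(Ȳ) = Var(Y_i)/n = 114.8/1195 = 0.096067.
Chebyshev: Pr(|Ȳ − 74| ≥ 1.94) ≤ Var(Ȳ)/(1.94)² = 114.8/(1195·1.94²) = 0.0255.

0.026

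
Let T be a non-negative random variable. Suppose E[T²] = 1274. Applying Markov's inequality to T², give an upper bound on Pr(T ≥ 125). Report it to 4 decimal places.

Since T ≥ 0, the event {T ≥ 125} is the same as {T² ≥ 15625}.
Markov's inequality applied to T² gives Pr(T² ≥ 15625) ≤ E[T²]/15625 = 1274/15625 = 0.0815.

0.0815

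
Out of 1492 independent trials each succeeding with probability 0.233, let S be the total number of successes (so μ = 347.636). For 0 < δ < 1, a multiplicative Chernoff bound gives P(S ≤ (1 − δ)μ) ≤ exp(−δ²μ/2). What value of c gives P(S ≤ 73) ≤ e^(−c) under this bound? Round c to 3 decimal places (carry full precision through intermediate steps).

108.483

Write 73 = (1 − δ)μ, so δ = 1 − 73/347.636 = 0.7900102…
Then the exponent is δ²μ/2 = (μ − 73)²/(2μ) = 108.482626.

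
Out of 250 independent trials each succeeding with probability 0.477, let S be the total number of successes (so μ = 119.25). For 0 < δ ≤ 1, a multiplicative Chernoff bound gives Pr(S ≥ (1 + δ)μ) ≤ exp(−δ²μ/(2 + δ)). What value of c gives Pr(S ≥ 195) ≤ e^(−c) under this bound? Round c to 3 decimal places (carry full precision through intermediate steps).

18.260

Write 195 = (1 + δ)μ, so δ = 195/119.25 − 1 = 0.6352201…
Then the exponent is δ²μ/(2 + δ) = (195 − μ)² / (μ·(2 + δ)) = 18.259547.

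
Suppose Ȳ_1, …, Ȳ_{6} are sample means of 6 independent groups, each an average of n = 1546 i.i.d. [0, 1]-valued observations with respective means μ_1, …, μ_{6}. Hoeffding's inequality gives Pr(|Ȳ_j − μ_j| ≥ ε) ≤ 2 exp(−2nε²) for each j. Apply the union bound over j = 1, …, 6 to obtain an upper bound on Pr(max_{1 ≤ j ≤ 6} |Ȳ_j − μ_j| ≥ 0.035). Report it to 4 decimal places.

0.2718

Per-experiment Hoeffding bound: 2·exp(−2·1546·0.035²) = 2·exp(−3.78770) = 0.045295.
Union bound over 6 events: 6·0.045295 = 0.27177.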